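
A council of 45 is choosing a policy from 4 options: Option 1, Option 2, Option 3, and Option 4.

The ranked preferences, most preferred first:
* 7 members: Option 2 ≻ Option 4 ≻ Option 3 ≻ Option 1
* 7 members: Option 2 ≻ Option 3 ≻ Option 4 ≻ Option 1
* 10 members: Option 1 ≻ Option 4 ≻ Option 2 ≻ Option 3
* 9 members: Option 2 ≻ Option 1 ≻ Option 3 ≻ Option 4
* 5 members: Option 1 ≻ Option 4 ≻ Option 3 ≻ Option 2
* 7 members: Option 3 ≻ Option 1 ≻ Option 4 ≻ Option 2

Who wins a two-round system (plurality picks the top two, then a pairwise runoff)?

Round 1 first-place votes: Option 1 15, Option 2 23, Option 3 7, Option 4 0. Option 2 and Option 1 advance.
Runoff: Option 2 is ranked above Option 1 on 23 ballots, Option 1 above Option 2 on 22.

Option 2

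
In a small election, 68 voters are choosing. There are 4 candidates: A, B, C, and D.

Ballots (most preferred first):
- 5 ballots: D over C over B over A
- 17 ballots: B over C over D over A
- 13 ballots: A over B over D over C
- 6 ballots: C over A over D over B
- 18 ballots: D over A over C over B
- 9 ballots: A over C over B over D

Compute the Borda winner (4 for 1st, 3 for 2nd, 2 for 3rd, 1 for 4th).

A

A: 5×1 + 17×1 + 13×4 + 6×3 + 18×3 + 9×4 = 182
B: 5×2 + 17×4 + 13×3 + 6×1 + 18×1 + 9×2 = 159
C: 5×3 + 17×3 + 13×1 + 6×4 + 18×2 + 9×3 = 166
D: 5×4 + 17×2 + 13×2 + 6×2 + 18×4 + 9×1 = 173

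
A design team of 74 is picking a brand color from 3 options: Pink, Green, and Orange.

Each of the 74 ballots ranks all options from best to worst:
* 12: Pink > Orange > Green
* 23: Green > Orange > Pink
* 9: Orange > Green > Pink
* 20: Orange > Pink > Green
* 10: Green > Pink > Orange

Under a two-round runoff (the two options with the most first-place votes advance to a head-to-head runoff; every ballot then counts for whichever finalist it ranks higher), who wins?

Round 1 first-place votes: Pink 12, Green 33, Orange 29. Green and Orange advance.
Runoff: Green is ranked above Orange on 33 ballots, Orange above Green on 41.

Orange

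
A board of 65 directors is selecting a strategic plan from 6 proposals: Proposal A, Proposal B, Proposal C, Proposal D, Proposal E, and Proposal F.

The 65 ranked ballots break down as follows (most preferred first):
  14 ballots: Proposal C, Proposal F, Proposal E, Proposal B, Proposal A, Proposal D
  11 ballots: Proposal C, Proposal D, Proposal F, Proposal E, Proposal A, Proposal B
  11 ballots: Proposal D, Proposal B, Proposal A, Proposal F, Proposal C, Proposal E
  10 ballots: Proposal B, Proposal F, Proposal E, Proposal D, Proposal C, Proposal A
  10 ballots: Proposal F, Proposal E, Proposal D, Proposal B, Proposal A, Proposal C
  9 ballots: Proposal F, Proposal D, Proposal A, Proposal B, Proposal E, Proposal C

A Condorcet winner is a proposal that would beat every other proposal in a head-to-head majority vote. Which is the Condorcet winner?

Proposal F vs Proposal A: 54–11
Proposal F vs Proposal B: 44–21
Proposal F vs Proposal C: 40–25
Proposal F vs Proposal D: 43–22
Proposal F vs Proposal E: 65–0
Proposal F beats every other proposal.

Proposal F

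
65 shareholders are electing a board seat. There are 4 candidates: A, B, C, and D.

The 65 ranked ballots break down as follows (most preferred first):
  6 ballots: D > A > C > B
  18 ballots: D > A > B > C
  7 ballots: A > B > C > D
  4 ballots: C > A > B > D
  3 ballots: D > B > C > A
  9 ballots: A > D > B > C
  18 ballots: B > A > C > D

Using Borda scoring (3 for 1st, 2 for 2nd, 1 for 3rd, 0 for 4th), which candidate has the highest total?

A: 6×2 + 18×2 + 7×3 + 4×2 + 3×0 + 9×3 + 18×2 = 140
B: 6×0 + 18×1 + 7×2 + 4×1 + 3×2 + 9×1 + 18×3 = 105
C: 6×1 + 18×0 + 7×1 + 4×3 + 3×1 + 9×0 + 18×1 = 46
D: 6×3 + 18×3 + 7×0 + 4×0 + 3×3 + 9×2 + 18×0 = 99

A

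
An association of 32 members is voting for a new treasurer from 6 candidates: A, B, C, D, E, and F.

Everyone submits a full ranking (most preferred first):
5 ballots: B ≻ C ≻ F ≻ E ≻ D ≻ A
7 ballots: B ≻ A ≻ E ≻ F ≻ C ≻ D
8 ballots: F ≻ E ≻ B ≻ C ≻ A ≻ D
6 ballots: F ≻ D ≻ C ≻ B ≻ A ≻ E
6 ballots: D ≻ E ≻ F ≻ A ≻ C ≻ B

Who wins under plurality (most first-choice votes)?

First-place votes: A 0, B 12, C 0, D 6, E 0, F 14.

F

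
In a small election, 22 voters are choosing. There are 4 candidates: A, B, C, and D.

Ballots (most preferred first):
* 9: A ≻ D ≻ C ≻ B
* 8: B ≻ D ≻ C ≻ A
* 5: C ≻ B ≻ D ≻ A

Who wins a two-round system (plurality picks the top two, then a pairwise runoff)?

B

Round 1 first-place votes: A 9, B 8, C 5, D 0. A and B advance.
Runoff: A is ranked above B on 9 ballots, B above A on 13.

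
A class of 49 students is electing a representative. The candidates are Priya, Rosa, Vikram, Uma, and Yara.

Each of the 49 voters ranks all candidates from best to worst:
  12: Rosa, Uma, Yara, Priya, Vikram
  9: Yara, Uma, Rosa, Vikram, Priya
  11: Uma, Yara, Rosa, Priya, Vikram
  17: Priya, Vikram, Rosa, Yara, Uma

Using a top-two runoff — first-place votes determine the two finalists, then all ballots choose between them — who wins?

Rosa

Round 1 first-place votes: Priya 17, Rosa 12, Vikram 0, Uma 11, Yara 9. Priya and Rosa advance.
Runoff: Priya is ranked above Rosa on 17 ballots, Rosa above Priya on 32.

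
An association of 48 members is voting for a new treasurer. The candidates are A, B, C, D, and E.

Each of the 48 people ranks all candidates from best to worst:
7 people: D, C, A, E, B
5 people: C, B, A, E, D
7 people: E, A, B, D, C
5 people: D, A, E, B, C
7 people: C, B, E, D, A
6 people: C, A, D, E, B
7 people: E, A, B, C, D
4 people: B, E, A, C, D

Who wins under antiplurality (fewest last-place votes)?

E

Last-place votes: A 7, B 13, C 12, D 16, E 0.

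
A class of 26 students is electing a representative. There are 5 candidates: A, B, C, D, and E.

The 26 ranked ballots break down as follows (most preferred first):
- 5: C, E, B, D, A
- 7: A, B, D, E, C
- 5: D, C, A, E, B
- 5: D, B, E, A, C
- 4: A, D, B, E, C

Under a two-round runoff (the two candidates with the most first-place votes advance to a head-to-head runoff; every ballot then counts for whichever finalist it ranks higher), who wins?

Round 1 first-place votes: A 11, B 0, C 5, D 10, E 0. A and D advance.
Runoff: A is ranked above D on 11 ballots, D above A on 15.

D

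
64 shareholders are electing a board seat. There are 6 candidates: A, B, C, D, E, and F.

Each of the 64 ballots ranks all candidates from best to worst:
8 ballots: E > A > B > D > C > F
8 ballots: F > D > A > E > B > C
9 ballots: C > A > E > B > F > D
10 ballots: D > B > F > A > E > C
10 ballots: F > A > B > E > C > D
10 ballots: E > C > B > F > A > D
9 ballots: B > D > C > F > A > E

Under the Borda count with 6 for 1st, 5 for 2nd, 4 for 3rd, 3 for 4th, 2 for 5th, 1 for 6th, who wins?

B

A: 8×5 + 8×4 + 9×5 + 10×3 + 10×5 + 10×2 + 9×2 = 235
B: 8×4 + 8×2 + 9×3 + 10×5 + 10×4 + 10×4 + 9×6 = 259
C: 8×2 + 8×1 + 9×6 + 10×1 + 10×2 + 10×5 + 9×4 = 194
D: 8×3 + 8×5 + 9×1 + 10×6 + 10×1 + 10×1 + 9×5 = 198
E: 8×6 + 8×3 + 9×4 + 10×2 + 10×3 + 10×6 + 9×1 = 227
F: 8×1 + 8×6 + 9×2 + 10×4 + 10×6 + 10×3 + 9×3 = 231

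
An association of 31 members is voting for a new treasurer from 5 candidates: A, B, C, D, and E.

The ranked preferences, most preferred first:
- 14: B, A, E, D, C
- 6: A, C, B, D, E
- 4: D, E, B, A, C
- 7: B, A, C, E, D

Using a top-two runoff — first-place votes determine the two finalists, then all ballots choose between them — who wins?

B

Round 1 first-place votes: A 6, B 21, C 0, D 4, E 0. B and A advance.
Runoff: B is ranked above A on 25 ballots, A above B on 6.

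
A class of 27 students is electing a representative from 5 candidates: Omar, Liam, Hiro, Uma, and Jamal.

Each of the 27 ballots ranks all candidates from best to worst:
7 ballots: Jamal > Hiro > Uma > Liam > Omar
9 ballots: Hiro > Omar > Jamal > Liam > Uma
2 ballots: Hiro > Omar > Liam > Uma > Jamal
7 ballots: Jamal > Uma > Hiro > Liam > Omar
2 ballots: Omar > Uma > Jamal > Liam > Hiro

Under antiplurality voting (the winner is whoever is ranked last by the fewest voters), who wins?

Last-place votes: Omar 14, Liam 0, Hiro 2, Uma 9, Jamal 2.

Liam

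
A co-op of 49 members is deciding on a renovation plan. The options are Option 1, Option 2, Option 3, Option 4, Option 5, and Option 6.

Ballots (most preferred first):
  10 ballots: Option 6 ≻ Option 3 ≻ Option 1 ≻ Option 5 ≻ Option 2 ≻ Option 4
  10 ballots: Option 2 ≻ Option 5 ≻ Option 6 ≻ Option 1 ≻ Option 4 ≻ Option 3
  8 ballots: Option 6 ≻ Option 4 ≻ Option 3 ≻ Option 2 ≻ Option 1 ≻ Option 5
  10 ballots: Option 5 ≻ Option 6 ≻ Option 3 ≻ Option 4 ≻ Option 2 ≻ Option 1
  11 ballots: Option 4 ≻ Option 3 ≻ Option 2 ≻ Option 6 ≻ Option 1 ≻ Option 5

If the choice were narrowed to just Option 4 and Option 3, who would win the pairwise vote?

Option 4 is ranked above Option 3 on 29 ballots; Option 3 above Option 4 on 20.

Option 4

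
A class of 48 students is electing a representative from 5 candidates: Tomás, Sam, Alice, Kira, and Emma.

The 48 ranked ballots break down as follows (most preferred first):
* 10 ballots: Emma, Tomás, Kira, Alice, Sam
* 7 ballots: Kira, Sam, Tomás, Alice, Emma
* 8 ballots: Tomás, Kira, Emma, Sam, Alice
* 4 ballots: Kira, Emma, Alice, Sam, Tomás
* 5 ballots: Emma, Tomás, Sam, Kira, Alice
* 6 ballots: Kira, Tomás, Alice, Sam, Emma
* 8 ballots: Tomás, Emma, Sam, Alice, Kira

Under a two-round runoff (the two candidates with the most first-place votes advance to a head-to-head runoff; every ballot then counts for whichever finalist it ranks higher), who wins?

Round 1 first-place votes: Tomás 16, Sam 0, Alice 0, Kira 17, Emma 15. Kira and Tomás advance.
Runoff: Kira is ranked above Tomás on 17 ballots, Tomás above Kira on 31.

Tomás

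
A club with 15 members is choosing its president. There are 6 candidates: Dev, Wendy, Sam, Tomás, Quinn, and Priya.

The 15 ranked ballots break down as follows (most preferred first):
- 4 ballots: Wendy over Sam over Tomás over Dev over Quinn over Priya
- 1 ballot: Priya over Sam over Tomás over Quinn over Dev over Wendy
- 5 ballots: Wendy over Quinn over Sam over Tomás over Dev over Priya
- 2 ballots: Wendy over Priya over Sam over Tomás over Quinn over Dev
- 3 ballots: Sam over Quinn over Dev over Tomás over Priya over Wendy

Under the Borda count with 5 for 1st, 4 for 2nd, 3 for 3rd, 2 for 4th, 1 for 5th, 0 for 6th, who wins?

Dev: 4×2 + 1×1 + 5×1 + 2×0 + 3×3 = 23
Wendy: 4×5 + 1×0 + 5×5 + 2×5 + 3×0 = 55
Sam: 4×4 + 1×4 + 5×3 + 2×3 + 3×5 = 56
Tomás: 4×3 + 1×3 + 5×2 + 2×2 + 3×2 = 35
Quinn: 4×1 + 1×2 + 5×4 + 2×1 + 3×4 = 40
Priya: 4×0 + 1×5 + 5×0 + 2×4 + 3×1 = 16

Sam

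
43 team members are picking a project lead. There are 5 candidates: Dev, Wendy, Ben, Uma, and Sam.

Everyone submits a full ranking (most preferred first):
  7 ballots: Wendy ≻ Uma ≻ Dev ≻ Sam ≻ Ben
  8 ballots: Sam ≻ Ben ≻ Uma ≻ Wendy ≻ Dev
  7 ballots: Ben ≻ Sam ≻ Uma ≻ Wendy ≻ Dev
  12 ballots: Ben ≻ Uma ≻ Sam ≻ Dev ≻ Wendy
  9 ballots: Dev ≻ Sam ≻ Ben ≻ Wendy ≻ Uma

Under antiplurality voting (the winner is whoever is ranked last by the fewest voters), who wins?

Sam

Last-place votes: Dev 15, Wendy 12, Ben 7, Uma 9, Sam 0.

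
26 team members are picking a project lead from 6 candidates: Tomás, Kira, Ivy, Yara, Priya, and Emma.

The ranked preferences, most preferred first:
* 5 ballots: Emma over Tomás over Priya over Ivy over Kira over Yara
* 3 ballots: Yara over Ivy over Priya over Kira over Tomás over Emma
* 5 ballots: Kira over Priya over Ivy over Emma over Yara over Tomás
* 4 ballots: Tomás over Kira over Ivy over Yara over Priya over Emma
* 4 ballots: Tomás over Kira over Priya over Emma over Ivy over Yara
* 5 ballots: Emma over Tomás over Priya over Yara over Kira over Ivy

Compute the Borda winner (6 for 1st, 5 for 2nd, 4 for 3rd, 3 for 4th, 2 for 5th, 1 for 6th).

Tomás: 5×5 + 3×2 + 5×1 + 4×6 + 4×6 + 5×5 = 109
Kira: 5×2 + 3×3 + 5×6 + 4×5 + 4×5 + 5×2 = 99
Ivy: 5×3 + 3×5 + 5×4 + 4×4 + 4×2 + 5×1 = 79
Yara: 5×1 + 3×6 + 5×2 + 4×3 + 4×1 + 5×3 = 64
Priya: 5×4 + 3×4 + 5×5 + 4×2 + 4×4 + 5×4 = 101
Emma: 5×6 + 3×1 + 5×3 + 4×1 + 4×3 + 5×6 = 94

Tomás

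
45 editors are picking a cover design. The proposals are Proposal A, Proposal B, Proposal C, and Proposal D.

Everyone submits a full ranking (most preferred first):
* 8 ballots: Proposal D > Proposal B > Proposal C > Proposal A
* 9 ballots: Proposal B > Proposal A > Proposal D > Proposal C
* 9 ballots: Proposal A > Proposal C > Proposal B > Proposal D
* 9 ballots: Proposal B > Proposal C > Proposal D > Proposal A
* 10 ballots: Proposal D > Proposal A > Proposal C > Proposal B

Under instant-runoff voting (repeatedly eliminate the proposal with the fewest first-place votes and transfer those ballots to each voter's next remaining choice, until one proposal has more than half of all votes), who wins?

Round 1: Proposal A 9, Proposal B 18, Proposal C 0, Proposal D 18. Proposal C eliminated.
Round 2: Proposal A 9, Proposal B 18, Proposal D 18. Proposal A eliminated.
Round 3: Proposal B 27, Proposal D 18. Proposal B has a majority (≥23).

Proposal B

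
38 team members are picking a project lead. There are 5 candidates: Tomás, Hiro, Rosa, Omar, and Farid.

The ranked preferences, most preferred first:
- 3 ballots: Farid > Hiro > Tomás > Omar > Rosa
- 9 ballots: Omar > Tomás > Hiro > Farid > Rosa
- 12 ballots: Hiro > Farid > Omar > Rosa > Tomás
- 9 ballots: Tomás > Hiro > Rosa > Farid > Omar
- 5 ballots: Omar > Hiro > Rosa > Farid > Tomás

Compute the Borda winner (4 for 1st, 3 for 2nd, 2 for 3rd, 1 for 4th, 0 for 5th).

Tomás: 3×2 + 9×3 + 12×0 + 9×4 + 5×0 = 69
Hiro: 3×3 + 9×2 + 12×4 + 9×3 + 5×3 = 117
Rosa: 3×0 + 9×0 + 12×1 + 9×2 + 5×2 = 40
Omar: 3×1 + 9×4 + 12×2 + 9×0 + 5×4 = 83
Farid: 3×4 + 9×1 + 12×3 + 9×1 + 5×1 = 71

Hiro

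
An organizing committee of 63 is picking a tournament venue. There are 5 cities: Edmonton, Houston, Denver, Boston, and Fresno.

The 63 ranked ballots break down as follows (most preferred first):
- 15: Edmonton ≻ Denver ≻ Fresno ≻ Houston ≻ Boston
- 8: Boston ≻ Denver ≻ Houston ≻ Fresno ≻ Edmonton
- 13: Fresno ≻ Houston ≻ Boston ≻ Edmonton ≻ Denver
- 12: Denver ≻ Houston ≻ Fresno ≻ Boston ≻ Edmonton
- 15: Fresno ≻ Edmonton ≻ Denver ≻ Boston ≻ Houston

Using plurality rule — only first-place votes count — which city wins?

Fresno

First-place votes: Edmonton 15, Houston 0, Denver 12, Boston 8, Fresno 28.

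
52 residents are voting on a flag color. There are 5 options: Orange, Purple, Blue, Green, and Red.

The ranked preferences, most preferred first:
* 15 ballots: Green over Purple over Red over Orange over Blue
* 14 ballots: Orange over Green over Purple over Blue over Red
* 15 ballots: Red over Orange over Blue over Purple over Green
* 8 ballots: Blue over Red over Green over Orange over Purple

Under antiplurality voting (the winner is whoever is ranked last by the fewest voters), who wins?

Orange

Last-place votes: Orange 0, Purple 8, Blue 15, Green 15, Red 14.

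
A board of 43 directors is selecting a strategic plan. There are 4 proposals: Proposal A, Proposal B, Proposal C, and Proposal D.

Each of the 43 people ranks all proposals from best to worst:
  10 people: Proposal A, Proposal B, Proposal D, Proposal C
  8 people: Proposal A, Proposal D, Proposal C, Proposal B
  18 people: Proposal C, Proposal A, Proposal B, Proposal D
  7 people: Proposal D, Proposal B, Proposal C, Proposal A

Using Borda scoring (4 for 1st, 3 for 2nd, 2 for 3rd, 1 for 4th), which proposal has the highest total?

Proposal A

Proposal A: 10×4 + 8×4 + 18×3 + 7×1 = 133
Proposal B: 10×3 + 8×1 + 18×2 + 7×3 = 95
Proposal C: 10×1 + 8×2 + 18×4 + 7×2 = 112
Proposal D: 10×2 + 8×3 + 18×1 + 7×4 = 90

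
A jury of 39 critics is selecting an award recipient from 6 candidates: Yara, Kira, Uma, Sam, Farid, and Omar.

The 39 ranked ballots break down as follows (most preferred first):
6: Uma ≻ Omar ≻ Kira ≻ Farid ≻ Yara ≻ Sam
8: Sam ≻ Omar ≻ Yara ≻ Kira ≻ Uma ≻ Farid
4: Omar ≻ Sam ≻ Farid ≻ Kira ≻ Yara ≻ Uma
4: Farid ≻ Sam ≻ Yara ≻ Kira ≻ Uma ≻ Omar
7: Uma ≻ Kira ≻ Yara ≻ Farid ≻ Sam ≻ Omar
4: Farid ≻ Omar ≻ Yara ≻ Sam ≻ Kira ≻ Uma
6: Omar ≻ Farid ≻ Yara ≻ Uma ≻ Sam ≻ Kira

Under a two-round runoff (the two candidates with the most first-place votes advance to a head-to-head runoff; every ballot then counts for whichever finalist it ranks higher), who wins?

Round 1 first-place votes: Yara 0, Kira 0, Uma 13, Sam 8, Farid 8, Omar 10. Uma and Omar advance.
Runoff: Uma is ranked above Omar on 17 ballots, Omar above Uma on 22.

Omar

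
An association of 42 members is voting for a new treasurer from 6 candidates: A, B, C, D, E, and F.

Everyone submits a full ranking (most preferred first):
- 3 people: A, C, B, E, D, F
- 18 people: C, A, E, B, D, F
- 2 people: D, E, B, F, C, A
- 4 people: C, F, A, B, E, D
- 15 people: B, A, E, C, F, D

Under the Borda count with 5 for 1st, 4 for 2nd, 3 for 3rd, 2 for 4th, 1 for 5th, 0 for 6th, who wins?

A: 3×5 + 18×4 + 2×0 + 4×3 + 15×4 = 159
B: 3×3 + 18×2 + 2×3 + 4×2 + 15×5 = 134
C: 3×4 + 18×5 + 2×1 + 4×5 + 15×2 = 154
D: 3×1 + 18×1 + 2×5 + 4×0 + 15×0 = 31
E: 3×2 + 18×3 + 2×4 + 4×1 + 15×3 = 117
F: 3×0 + 18×0 + 2×2 + 4×4 + 15×1 = 35

A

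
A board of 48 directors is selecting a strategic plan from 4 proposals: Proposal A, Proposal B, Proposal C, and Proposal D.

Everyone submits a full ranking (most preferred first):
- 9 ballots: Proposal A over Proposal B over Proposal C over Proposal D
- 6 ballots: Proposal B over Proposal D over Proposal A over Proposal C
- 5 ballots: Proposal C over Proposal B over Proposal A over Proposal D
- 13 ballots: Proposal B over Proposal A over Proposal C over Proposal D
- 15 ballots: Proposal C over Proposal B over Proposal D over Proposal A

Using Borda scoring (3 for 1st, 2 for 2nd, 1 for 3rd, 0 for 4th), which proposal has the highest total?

Proposal B

Proposal A: 9×3 + 6×1 + 5×1 + 13×2 + 15×0 = 64
Proposal B: 9×2 + 6×3 + 5×2 + 13×3 + 15×2 = 115
Proposal C: 9×1 + 6×0 + 5×3 + 13×1 + 15×3 = 82
Proposal D: 9×0 + 6×2 + 5×0 + 13×0 + 15×1 = 27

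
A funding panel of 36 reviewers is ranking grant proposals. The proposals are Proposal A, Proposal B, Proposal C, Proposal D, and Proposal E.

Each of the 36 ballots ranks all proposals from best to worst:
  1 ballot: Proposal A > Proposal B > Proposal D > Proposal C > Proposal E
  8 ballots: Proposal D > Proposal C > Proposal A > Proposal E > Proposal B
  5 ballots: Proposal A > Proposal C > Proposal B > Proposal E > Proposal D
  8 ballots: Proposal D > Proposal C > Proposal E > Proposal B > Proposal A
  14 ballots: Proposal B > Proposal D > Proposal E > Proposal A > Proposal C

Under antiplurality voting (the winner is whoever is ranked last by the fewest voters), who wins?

Last-place votes: Proposal A 8, Proposal B 8, Proposal C 14, Proposal D 5, Proposal E 1.

Proposal E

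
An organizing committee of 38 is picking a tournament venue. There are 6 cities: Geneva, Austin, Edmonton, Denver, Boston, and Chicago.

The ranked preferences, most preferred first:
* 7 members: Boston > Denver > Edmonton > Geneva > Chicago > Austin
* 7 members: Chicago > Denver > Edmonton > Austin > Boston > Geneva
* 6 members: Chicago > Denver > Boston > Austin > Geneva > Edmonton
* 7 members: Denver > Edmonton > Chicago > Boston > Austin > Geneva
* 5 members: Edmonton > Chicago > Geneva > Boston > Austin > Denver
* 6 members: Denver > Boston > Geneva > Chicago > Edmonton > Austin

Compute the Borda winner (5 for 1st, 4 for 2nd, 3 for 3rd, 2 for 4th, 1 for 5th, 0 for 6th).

Denver

Geneva: 7×2 + 7×0 + 6×1 + 7×0 + 5×3 + 6×3 = 53
Austin: 7×0 + 7×2 + 6×2 + 7×1 + 5×1 + 6×0 = 38
Edmonton: 7×3 + 7×3 + 6×0 + 7×4 + 5×5 + 6×1 = 101
Denver: 7×4 + 7×4 + 6×4 + 7×5 + 5×0 + 6×5 = 145
Boston: 7×5 + 7×1 + 6×3 + 7×2 + 5×2 + 6×4 = 108
Chicago: 7×1 + 7×5 + 6×5 + 7×3 + 5×4 + 6×2 = 125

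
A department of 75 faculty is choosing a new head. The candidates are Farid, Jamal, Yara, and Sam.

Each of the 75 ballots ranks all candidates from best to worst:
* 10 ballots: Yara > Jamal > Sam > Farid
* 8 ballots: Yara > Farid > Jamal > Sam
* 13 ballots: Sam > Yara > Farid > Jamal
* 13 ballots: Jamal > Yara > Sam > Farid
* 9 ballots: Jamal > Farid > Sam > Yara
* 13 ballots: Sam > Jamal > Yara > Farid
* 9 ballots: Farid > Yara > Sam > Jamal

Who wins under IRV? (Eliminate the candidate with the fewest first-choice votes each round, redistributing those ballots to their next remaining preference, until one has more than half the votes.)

Yara

Round 1: Farid 9, Jamal 22, Yara 18, Sam 26. Farid eliminated.
Round 2: Jamal 22, Yara 27, Sam 26. Jamal eliminated.
Round 3: Yara 40, Sam 35. Yara has a majority (≥38).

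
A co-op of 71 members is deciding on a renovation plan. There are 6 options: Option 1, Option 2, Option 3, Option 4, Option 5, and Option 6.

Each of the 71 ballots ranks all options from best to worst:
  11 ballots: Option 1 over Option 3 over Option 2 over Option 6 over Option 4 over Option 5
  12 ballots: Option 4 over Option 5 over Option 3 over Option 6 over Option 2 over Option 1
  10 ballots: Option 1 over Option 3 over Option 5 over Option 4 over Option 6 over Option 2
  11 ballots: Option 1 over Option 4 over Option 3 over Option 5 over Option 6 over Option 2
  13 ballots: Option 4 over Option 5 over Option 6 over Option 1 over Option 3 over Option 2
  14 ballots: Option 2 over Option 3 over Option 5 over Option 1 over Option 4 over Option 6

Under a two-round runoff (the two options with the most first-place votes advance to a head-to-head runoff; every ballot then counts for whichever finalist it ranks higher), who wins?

Round 1 first-place votes: Option 1 32, Option 2 14, Option 3 0, Option 4 25, Option 5 0, Option 6 0. Option 1 and Option 4 advance.
Runoff: Option 1 is ranked above Option 4 on 46 ballots, Option 4 above Option 1 on 25.

Option 1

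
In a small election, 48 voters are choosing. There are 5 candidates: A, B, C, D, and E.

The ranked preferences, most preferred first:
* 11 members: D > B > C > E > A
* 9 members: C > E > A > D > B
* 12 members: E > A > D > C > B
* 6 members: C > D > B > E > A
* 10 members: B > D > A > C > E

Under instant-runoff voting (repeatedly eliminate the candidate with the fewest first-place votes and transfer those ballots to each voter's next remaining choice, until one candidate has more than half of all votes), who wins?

D

Round 1: A 0, B 10, C 15, D 11, E 12. A eliminated.
Round 2: B 10, C 15, D 11, E 12. B eliminated.
Round 3: C 15, D 21, E 12. E eliminated.
Round 4: C 15, D 33. D has a majority (≥25).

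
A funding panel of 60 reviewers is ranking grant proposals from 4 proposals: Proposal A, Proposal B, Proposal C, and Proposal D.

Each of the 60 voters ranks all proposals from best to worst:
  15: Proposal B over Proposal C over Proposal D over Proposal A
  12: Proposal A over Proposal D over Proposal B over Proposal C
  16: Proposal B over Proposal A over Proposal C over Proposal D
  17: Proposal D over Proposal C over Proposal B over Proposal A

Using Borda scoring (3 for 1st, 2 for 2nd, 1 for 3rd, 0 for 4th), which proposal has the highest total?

Proposal A: 15×0 + 12×3 + 16×2 + 17×0 = 68
Proposal B: 15×3 + 12×1 + 16×3 + 17×1 = 122
Proposal C: 15×2 + 12×0 + 16×1 + 17×2 = 80
Proposal D: 15×1 + 12×2 + 16×0 + 17×3 = 90

Proposal B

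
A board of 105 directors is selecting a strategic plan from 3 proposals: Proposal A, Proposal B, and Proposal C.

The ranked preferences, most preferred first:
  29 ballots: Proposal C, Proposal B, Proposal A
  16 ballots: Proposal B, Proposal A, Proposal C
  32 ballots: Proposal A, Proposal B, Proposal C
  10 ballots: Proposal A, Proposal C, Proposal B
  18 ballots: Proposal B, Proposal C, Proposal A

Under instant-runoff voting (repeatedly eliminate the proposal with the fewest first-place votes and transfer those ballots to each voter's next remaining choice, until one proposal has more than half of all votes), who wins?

Round 1: Proposal A 42, Proposal B 34, Proposal C 29. Proposal C eliminated.
Round 2: Proposal A 42, Proposal B 63. Proposal B has a majority (≥53).

Proposal B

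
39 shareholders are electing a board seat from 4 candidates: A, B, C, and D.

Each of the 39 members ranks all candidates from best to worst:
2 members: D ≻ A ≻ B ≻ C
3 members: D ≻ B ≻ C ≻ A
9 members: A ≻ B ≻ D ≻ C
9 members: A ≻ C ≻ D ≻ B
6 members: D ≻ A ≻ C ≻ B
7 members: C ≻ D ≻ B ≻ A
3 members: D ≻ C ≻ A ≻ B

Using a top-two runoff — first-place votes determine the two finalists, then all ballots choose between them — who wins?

D

Round 1 first-place votes: A 18, B 0, C 7, D 14. A and D advance.
Runoff: A is ranked above D on 18 ballots, D above A on 21.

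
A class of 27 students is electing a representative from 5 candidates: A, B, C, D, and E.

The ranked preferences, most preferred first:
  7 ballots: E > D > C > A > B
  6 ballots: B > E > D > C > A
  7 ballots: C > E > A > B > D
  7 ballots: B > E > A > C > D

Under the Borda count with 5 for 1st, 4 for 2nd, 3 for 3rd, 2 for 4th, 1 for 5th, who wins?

A: 7×2 + 6×1 + 7×3 + 7×3 = 62
B: 7×1 + 6×5 + 7×2 + 7×5 = 86
C: 7×3 + 6×2 + 7×5 + 7×2 = 82
D: 7×4 + 6×3 + 7×1 + 7×1 = 60
E: 7×5 + 6×4 + 7×4 + 7×4 = 115

E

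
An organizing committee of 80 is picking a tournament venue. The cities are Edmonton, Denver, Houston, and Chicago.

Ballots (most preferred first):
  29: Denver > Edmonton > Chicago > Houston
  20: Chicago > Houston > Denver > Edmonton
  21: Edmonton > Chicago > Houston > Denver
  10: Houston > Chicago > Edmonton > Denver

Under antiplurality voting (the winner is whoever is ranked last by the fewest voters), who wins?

Last-place votes: Edmonton 20, Denver 31, Houston 29, Chicago 0.

Chicago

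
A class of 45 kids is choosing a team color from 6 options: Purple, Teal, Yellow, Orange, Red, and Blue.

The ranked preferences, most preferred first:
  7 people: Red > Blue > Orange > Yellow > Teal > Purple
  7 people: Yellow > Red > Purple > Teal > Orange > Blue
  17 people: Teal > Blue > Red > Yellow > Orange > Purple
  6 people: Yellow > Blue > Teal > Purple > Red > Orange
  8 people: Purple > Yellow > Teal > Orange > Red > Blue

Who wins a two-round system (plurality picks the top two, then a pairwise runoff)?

Yellow

Round 1 first-place votes: Purple 8, Teal 17, Yellow 13, Orange 0, Red 7, Blue 0. Teal and Yellow advance.
Runoff: Teal is ranked above Yellow on 17 ballots, Yellow above Teal on 28.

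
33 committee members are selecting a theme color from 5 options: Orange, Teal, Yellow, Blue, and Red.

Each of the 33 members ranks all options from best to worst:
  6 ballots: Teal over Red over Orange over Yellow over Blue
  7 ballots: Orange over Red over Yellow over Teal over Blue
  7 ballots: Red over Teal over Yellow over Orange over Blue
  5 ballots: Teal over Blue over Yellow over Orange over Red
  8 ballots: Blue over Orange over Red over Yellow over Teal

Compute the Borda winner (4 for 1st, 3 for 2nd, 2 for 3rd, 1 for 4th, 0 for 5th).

Red

Orange: 6×2 + 7×4 + 7×1 + 5×1 + 8×3 = 76
Teal: 6×4 + 7×1 + 7×3 + 5×4 + 8×0 = 72
Yellow: 6×1 + 7×2 + 7×2 + 5×2 + 8×1 = 52
Blue: 6×0 + 7×0 + 7×0 + 5×3 + 8×4 = 47
Red: 6×3 + 7×3 + 7×4 + 5×0 + 8×2 = 83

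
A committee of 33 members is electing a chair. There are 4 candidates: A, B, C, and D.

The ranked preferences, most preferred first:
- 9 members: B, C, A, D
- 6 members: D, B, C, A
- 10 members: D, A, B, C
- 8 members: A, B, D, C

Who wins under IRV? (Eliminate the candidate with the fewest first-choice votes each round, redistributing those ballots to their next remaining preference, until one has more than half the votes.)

Round 1: A 8, B 9, C 0, D 16. C eliminated.
Round 2: A 8, B 9, D 16. A eliminated.
Round 3: B 17, D 16. B has a majority (≥17).

B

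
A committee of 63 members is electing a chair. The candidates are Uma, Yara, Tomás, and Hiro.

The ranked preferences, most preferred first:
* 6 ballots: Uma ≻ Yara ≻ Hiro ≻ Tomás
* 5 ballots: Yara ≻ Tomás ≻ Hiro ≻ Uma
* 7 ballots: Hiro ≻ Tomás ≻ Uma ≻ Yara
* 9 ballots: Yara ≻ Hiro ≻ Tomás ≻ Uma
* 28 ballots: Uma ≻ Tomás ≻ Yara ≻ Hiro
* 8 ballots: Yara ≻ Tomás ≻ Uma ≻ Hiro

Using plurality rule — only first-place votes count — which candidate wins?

First-place votes: Uma 34, Yara 22, Tomás 0, Hiro 7.

Uma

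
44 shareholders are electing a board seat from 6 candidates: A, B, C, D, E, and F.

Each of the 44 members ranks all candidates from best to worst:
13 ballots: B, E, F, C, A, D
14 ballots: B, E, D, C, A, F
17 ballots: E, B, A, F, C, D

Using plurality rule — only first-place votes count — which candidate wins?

First-place votes: A 0, B 27, C 0, D 0, E 17, F 0.

B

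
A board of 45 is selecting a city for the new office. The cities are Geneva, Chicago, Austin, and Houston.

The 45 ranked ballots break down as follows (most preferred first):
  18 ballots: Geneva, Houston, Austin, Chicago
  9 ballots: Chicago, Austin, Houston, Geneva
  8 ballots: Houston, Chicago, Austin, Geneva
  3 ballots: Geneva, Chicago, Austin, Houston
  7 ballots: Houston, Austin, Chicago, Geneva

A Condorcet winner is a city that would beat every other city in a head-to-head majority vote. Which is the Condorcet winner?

Houston

Houston vs Geneva: 24–21
Houston vs Chicago: 33–12
Houston vs Austin: 33–12
Houston beats every other city.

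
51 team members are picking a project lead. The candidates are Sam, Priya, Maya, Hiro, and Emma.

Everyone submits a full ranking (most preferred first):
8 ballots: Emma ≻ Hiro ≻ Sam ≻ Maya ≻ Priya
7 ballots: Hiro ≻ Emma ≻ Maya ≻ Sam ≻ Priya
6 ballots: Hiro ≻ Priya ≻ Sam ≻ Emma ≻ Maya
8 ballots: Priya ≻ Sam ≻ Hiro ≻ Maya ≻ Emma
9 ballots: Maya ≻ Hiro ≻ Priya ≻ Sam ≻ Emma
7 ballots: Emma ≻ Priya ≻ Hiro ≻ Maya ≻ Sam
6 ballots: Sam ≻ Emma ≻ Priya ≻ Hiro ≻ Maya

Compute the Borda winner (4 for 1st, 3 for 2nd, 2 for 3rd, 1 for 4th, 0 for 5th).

Sam: 8×2 + 7×1 + 6×2 + 8×3 + 9×1 + 7×0 + 6×4 = 92
Priya: 8×0 + 7×0 + 6×3 + 8×4 + 9×2 + 7×3 + 6×2 = 101
Maya: 8×1 + 7×2 + 6×0 + 8×1 + 9×4 + 7×1 + 6×0 = 73
Hiro: 8×3 + 7×4 + 6×4 + 8×2 + 9×3 + 7×2 + 6×1 = 139
Emma: 8×4 + 7×3 + 6×1 + 8×0 + 9×0 + 7×4 + 6×3 = 105

Hiro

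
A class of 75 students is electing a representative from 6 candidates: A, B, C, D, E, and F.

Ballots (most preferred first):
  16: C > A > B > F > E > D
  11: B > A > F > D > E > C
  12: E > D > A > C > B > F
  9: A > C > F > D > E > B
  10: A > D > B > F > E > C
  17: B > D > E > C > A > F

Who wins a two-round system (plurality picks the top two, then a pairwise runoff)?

Round 1 first-place votes: A 19, B 28, C 16, D 0, E 12, F 0. B and A advance.
Runoff: B is ranked above A on 28 ballots, A above B on 47.

A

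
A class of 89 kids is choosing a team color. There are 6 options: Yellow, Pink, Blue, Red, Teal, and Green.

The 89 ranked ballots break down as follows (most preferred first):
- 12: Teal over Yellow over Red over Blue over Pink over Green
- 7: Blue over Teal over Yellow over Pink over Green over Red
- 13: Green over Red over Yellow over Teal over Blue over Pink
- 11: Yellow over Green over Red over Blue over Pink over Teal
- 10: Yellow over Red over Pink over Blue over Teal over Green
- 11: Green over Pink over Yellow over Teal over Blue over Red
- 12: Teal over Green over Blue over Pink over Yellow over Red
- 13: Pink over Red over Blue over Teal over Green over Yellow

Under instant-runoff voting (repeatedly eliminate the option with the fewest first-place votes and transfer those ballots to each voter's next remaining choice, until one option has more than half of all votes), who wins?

Teal

Round 1: Yellow 21, Pink 13, Blue 7, Red 0, Teal 24, Green 24. Red eliminated.
Round 2: Yellow 21, Pink 13, Blue 7, Teal 24, Green 24. Blue eliminated.
Round 3: Yellow 21, Pink 13, Teal 31, Green 24. Pink eliminated.
Round 4: Yellow 21, Teal 44, Green 24. Yellow eliminated.
Round 5: Teal 54, Green 35. Teal has a majority (≥45).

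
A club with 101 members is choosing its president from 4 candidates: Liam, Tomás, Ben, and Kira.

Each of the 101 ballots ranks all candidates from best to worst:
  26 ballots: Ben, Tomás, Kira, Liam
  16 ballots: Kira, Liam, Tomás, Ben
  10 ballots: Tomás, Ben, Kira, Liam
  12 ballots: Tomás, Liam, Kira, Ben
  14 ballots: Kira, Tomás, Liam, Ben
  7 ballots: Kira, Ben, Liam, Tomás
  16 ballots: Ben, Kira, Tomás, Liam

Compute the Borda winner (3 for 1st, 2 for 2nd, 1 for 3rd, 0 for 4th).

Kira

Liam: 26×0 + 16×2 + 10×0 + 12×2 + 14×1 + 7×1 + 16×0 = 77
Tomás: 26×2 + 16×1 + 10×3 + 12×3 + 14×2 + 7×0 + 16×1 = 178
Ben: 26×3 + 16×0 + 10×2 + 12×0 + 14×0 + 7×2 + 16×3 = 160
Kira: 26×1 + 16×3 + 10×1 + 12×1 + 14×3 + 7×3 + 16×2 = 191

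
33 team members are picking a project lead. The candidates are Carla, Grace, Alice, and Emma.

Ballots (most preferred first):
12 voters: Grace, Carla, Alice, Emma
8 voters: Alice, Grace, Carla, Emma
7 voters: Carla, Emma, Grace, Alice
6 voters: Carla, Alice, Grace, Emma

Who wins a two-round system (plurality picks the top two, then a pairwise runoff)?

Round 1 first-place votes: Carla 13, Grace 12, Alice 8, Emma 0. Carla and Grace advance.
Runoff: Carla is ranked above Grace on 13 ballots, Grace above Carla on 20.

Grace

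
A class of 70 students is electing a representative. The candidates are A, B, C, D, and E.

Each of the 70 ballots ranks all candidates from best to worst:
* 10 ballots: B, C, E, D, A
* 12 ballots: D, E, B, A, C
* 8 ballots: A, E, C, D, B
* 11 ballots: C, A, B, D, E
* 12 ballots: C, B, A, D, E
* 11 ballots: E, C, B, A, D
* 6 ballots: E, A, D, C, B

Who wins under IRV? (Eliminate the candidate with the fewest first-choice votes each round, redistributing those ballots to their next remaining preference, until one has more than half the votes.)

E

Round 1: A 8, B 10, C 23, D 12, E 17. A eliminated.
Round 2: B 10, C 23, D 12, E 25. B eliminated.
Round 3: C 33, D 12, E 25. D eliminated.
Round 4: C 33, E 37. E has a majority (≥36).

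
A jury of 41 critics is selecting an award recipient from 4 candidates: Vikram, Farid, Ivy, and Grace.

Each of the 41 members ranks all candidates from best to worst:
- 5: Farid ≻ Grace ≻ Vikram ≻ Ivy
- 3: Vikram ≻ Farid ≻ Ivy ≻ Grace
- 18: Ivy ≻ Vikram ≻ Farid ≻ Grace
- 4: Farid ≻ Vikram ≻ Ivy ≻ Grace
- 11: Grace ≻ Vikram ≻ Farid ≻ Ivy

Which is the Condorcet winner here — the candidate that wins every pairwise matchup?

Vikram vs Farid: 32–9
Vikram vs Ivy: 23–18
Vikram vs Grace: 25–16
Vikram beats every other candidate.

Vikram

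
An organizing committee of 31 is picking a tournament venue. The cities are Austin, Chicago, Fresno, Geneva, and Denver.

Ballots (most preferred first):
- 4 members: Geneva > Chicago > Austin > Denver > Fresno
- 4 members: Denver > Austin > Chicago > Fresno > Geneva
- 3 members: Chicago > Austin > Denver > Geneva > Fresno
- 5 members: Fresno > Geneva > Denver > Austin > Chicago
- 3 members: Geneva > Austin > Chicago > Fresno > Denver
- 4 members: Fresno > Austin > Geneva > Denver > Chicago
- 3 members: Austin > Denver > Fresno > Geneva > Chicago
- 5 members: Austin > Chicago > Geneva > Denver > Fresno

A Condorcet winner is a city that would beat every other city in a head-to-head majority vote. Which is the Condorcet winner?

Austin vs Chicago: 24–7
Austin vs Fresno: 22–9
Austin vs Geneva: 19–12
Austin vs Denver: 22–9
Austin beats every other city.

Austin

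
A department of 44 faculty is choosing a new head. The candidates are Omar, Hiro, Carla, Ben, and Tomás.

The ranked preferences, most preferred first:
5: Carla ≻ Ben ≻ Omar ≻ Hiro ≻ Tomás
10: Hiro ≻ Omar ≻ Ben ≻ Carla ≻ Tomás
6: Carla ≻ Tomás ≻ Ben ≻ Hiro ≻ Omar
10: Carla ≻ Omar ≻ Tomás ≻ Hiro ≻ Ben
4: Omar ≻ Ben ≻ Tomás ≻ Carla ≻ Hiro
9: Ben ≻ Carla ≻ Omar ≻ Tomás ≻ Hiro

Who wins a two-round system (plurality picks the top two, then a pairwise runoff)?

Round 1 first-place votes: Omar 4, Hiro 10, Carla 21, Ben 9, Tomás 0. Carla and Hiro advance.
Runoff: Carla is ranked above Hiro on 34 ballots, Hiro above Carla on 10.

Carla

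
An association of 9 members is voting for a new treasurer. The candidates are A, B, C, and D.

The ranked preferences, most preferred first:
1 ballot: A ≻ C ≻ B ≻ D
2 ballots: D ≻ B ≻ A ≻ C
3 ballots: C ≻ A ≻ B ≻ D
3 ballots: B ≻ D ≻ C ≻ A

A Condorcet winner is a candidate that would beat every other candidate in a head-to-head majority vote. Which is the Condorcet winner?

B vs A: 5–4
B vs C: 5–4
B vs D: 7–2
B beats every other candidate.

B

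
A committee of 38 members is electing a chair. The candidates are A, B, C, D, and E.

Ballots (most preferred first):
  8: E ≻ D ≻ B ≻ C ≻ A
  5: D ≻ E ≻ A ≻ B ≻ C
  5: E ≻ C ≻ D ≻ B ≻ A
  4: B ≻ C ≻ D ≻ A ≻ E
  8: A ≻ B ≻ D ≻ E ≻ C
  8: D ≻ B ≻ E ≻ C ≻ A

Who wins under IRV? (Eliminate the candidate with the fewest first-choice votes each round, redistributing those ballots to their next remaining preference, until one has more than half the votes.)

D

Round 1: A 8, B 4, C 0, D 13, E 13. C eliminated.
Round 2: A 8, B 4, D 13, E 13. B eliminated.
Round 3: A 8, D 17, E 13. A eliminated.
Round 4: D 25, E 13. D has a majority (≥20).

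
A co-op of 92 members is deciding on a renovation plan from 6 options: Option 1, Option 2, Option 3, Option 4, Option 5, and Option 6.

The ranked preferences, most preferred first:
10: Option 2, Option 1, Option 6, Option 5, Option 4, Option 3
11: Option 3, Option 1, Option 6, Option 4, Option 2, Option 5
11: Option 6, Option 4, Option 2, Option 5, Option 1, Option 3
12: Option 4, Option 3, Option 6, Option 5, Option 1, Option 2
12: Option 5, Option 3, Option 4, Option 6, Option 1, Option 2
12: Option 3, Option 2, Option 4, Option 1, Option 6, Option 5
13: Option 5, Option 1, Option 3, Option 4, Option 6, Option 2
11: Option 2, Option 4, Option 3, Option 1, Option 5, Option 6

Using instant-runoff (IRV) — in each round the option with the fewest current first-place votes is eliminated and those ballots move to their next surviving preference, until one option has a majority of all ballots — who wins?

Round 1: Option 1 0, Option 2 21, Option 3 23, Option 4 12, Option 5 25, Option 6 11. Option 1 eliminated.
Round 2: Option 2 21, Option 3 23, Option 4 12, Option 5 25, Option 6 11. Option 6 eliminated.
Round 3: Option 2 21, Option 3 23, Option 4 23, Option 5 25. Option 2 eliminated.
Round 4: Option 3 23, Option 4 34, Option 5 35. Option 3 eliminated.
Round 5: Option 4 57, Option 5 35. Option 4 has a majority (≥47).

Option 4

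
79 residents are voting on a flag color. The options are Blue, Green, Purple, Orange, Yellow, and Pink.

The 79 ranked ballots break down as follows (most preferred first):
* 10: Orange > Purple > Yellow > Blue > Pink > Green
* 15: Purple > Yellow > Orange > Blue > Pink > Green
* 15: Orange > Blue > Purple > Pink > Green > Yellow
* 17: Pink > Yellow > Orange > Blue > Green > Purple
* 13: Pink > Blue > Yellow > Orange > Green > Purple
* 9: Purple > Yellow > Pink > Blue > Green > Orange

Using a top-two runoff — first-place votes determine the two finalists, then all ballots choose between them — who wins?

Round 1 first-place votes: Blue 0, Green 0, Purple 24, Orange 25, Yellow 0, Pink 30. Pink and Orange advance.
Runoff: Pink is ranked above Orange on 39 ballots, Orange above Pink on 40.

Orange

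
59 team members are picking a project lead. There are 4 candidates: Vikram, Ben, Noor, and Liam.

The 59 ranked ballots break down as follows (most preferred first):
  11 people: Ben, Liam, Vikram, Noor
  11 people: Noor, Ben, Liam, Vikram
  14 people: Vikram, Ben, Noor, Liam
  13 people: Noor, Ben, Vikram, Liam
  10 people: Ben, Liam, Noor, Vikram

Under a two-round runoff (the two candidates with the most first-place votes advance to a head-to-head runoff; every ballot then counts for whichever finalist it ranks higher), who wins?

Round 1 first-place votes: Vikram 14, Ben 21, Noor 24, Liam 0. Noor and Ben advance.
Runoff: Noor is ranked above Ben on 24 ballots, Ben above Noor on 35.

Ben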